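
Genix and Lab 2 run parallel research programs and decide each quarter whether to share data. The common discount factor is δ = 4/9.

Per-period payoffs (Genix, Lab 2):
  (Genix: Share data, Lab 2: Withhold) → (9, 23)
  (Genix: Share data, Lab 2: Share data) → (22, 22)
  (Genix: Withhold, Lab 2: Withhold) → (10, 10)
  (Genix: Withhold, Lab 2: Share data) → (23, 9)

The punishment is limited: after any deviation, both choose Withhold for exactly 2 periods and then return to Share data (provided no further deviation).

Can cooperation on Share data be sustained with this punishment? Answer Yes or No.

Yes

A one-shot deviation gives 23 now, then 10 for 2 periods, then back to 22.
Gain from deviating: (23−22) today; loss: (22−10) in each of the next 2 periods.
No-deviation condition: (22−10)(δ+…+δ^2) ≥ 23−22, i.e. δ+…+δ^2 ≥ 1/12.
At δ = 4/9: δ+…+δ^2 = 0.6420 ≥ 0.0833.
So cooperation is sustainable.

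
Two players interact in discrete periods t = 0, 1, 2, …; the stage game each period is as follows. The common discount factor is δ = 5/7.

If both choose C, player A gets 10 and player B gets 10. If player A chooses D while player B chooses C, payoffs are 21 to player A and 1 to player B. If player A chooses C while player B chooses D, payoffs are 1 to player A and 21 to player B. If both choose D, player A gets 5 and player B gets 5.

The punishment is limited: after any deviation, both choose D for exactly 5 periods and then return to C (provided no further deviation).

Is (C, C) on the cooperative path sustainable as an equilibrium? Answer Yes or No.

A one-shot deviation gives 21 now, then 5 for 5 periods, then back to 10.
Gain from deviating: (21−10) today; loss: (10−5) in each of the next 5 periods.
No-deviation condition: (10−5)(δ+…+δ^5) ≥ 21−10, i.e. δ+…+δ^5 ≥ 11/5.
At δ = 5/7: δ+…+δ^5 = 2.0352 < 2.2000.
So cooperation is not sustainable.

No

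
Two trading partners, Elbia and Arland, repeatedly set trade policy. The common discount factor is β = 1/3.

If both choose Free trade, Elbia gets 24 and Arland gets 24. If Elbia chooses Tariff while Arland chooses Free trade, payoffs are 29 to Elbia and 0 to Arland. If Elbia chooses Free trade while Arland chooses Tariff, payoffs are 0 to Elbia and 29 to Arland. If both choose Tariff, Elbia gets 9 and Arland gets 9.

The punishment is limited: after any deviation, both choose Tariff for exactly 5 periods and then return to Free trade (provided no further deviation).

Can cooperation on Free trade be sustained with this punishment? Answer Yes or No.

Yes

IC: β+…+β^5 ≥ (29−24)/(24−9) = 1/3.
At β = 1/3: partial sum = 0.4979 ≥ 0.3333. Cooperation sustainable.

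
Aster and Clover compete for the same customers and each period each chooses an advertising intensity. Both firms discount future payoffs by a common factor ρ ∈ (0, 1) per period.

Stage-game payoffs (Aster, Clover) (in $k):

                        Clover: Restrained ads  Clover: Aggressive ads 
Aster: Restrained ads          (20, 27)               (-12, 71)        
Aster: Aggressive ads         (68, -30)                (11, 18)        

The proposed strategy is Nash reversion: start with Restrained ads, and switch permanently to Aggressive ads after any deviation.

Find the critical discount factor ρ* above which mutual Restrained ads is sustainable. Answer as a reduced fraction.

For Aster: deviation gain 68−20 = 48, per-period punishment loss 20−11 = 9. IC gives ρ ≥ 48/57 = 16/19.
For Clover: gain 44, loss 9 per period, so ρ ≥ 44/53.
The tighter constraint is Aster's, so cooperation needs ρ ≥ 16/19.

16/19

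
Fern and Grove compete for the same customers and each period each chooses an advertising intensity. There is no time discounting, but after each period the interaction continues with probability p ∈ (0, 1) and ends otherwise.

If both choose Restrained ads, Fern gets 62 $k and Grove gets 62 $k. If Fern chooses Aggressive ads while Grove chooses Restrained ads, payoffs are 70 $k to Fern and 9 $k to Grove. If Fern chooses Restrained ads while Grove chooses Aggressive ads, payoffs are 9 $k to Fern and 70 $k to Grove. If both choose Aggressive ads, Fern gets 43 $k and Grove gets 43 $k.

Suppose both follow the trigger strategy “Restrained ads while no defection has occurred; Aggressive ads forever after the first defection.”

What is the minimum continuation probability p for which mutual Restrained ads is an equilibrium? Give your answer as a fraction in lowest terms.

8/27

Expected cooperation value is 62 + p·62 + p²·62 + … = 62/(1−p); deviation gives 70 + p·43/(1−p).
62 ≥ 70(1−p) + 43p ⇒ 27p ≥ 8 ⇒ p ≥ 8/27.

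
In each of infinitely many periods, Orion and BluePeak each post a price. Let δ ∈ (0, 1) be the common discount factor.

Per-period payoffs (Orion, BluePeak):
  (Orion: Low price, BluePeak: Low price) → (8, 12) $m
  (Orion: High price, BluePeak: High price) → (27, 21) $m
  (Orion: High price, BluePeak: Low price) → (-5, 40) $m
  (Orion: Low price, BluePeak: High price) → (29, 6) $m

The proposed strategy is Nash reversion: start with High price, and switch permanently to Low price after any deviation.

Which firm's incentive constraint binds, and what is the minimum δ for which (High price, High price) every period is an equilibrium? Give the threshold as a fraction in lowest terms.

For Orion: deviation gain 29−27 = 2, per-period punishment loss 27−8 = 19. IC gives δ ≥ 2/21.
For BluePeak: gain 19, loss 9 per period, so δ ≥ 19/28.
The tighter constraint is BluePeak's, so cooperation needs δ ≥ 19/28.

BluePeak; δ ≥ 19/28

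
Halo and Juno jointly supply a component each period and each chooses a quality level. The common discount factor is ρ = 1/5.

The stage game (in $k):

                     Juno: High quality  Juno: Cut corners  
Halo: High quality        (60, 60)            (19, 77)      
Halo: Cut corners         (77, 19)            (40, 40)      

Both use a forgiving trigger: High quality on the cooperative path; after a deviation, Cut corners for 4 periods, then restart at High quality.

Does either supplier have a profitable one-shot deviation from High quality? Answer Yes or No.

IC: ρ+…+ρ^4 ≥ (77−60)/(60−40) = 17/20.
At ρ = 1/5: partial sum = 0.2496 < 0.8500. Cooperation not sustainable.

Yes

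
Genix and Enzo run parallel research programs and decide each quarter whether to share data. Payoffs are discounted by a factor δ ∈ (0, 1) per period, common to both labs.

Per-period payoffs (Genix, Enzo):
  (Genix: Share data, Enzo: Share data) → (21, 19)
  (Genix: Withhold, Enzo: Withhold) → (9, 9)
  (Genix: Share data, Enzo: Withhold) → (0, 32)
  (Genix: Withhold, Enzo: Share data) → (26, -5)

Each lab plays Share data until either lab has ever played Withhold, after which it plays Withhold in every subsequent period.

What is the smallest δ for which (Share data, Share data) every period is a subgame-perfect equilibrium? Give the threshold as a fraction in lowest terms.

13/23

For Genix: deviation gain 26−21 = 5, per-period punishment loss 21−9 = 12. IC gives δ ≥ 5/17.
For Enzo: gain 13, loss 10 per period, so δ ≥ 13/23.
The tighter constraint is Enzo's, so cooperation needs δ ≥ 13/23.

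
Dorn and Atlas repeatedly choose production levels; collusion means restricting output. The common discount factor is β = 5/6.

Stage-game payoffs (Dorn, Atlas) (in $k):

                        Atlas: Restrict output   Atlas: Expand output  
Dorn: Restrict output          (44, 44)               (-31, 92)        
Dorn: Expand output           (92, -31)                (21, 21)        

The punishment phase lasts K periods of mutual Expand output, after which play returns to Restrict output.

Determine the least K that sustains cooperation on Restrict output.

No profitable deviation requires (44−21)(β+…+β^K) ≥ 92−44, i.e. β+…+β^K ≥ 48/23 ≈ 2.0870.
With β = 5/6, the partial sums are K=1: 0.8333, K=2: 1.5278, K=3: 2.1065.
K = 3 is the first length at which the sum reaches 2.0870.

3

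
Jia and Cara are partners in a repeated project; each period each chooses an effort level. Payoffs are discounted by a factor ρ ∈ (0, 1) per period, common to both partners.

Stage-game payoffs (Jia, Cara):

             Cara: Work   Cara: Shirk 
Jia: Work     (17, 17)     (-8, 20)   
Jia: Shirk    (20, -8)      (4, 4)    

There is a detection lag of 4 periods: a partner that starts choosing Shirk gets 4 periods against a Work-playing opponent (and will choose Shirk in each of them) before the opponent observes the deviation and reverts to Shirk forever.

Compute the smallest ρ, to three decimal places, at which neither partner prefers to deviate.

The best deviation is to choose Shirk for all 4 undetected periods, earning 20 each, then 4 forever once detected.
Deviation value: 20(1−ρ^4)/(1−ρ) + 4ρ^4/(1−ρ); cooperation value: 17/(1−ρ).
IC: 17 ≥ 20(1−ρ^4) + 4ρ^4 = 20 − 16ρ^4.
So ρ^4 ≥ 3/16, giving ρ ≥ (3/16)^(1/4) ≈ 0.658.

0.658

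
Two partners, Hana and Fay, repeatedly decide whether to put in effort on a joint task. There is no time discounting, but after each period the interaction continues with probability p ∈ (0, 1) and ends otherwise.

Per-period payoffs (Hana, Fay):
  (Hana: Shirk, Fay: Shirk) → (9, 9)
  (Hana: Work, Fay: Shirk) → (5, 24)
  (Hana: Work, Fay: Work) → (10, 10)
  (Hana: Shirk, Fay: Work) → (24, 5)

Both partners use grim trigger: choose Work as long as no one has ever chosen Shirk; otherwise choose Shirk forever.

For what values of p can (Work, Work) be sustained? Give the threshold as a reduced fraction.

14/15

With no time discounting, the continuation probability p plays the role of the discount factor.
Grim-trigger IC: 10/(1−p) ≥ 24 + 9p/(1−p) ⇒ p ≥ (24−10)/(24−9) = 14/15.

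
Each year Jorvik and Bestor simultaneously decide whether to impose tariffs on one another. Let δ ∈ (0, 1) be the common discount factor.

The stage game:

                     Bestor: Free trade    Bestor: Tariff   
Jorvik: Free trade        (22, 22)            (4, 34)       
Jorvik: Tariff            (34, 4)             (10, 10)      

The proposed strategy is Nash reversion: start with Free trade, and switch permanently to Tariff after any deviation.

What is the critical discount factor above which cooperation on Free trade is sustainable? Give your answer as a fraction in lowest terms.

One-period gain from deviating is 34 − 22 = 12. The loss is 22 − 10 = 12 in every subsequent period, with present value 12·δ/(1−δ).
Deviation is unprofitable when 12·δ/(1−δ) ≥ 12, i.e. δ/(1−δ) ≥ 1.
Equivalently δ ≥ 12/(12+12) = 1/2.

1/2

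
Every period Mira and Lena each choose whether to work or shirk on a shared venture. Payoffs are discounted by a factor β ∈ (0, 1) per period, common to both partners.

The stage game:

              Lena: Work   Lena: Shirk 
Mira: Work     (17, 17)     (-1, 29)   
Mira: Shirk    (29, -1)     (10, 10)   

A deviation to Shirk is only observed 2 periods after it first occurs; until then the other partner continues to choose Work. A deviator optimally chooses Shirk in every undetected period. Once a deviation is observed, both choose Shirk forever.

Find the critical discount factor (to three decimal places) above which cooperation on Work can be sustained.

The best deviation is to choose Shirk for all 2 undetected periods, earning 29 each, then 10 forever once detected.
Deviation value: 29(1−β^2)/(1−β) + 10β^2/(1−β); cooperation value: 17/(1−β).
IC: 17 ≥ 29(1−β^2) + 10β^2 = 29 − 19β^2.
So β^2 ≥ 12/19, giving β ≥ (12/19)^(1/2) ≈ 0.795.

0.795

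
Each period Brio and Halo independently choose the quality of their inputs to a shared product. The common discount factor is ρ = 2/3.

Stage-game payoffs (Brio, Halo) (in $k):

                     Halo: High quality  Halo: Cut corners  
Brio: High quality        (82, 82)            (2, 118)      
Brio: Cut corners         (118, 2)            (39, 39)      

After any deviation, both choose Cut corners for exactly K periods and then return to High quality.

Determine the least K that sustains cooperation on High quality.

Need Σ_{k=1}^{K} ρ^k ≥ (118−82)/(82−39) = 0.8372 at ρ = 2/3.
At K = 1 the sum is 0.6667 < 0.8372; at K = 2 it is 1.1111 ≥ 0.8372.
So the minimum punishment length is K = 2.

2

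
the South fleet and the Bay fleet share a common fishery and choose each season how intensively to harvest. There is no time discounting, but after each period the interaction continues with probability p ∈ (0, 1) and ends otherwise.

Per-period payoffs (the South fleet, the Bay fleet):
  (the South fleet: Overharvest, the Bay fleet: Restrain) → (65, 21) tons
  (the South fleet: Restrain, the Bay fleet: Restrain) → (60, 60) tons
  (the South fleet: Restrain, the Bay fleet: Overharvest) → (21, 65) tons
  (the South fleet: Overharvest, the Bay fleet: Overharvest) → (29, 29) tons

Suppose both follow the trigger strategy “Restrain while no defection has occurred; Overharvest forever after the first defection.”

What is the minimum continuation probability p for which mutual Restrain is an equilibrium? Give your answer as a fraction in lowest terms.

With no time discounting, the continuation probability p plays the role of the discount factor.
Grim-trigger IC: 60/(1−p) ≥ 65 + 29p/(1−p) ⇒ p ≥ (65−60)/(65−29) = 5/36.

5/36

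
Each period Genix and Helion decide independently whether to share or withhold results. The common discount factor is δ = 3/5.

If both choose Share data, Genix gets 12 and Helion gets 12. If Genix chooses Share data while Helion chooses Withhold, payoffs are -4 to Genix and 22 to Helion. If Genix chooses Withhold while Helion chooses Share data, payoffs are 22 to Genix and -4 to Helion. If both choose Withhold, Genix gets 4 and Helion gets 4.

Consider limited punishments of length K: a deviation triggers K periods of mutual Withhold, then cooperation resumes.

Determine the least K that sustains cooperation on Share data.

No profitable deviation requires (12−4)(δ+…+δ^K) ≥ 22−12, i.e. δ+…+δ^K ≥ 5/4 ≈ 1.2500.
With δ = 3/5, the partial sums are K=1: 0.6000, K=2: 0.9600, K=3: 1.1760, K=4: 1.3056.
K = 4 is the first length at which the sum reaches 1.2500.

4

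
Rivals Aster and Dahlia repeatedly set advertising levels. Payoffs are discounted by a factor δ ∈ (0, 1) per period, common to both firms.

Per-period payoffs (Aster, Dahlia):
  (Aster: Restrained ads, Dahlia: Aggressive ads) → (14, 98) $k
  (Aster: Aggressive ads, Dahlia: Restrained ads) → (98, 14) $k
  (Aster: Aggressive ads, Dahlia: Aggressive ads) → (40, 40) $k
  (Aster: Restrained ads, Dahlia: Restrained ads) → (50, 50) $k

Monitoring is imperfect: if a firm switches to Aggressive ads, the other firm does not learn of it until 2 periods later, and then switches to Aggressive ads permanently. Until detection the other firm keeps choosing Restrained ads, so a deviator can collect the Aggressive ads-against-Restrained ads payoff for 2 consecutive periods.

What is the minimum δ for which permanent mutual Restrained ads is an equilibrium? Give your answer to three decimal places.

Deviating for the 2 undetected periods gains 98−50 = 48 per period over cooperation, then loses 50−40 = 10 per period forever once punishment starts.
Gain: 48(1 + δ + … + δ^1); loss: 10·δ^2/(1−δ).
No profitable deviation ⇔ 48(1−δ^2) ≤ 10·δ^2, i.e. δ^2 ≥ 48/(48+10) = 24/29.
Hence δ ≥ (24/29)^(1/2) ≈ 0.910.

0.910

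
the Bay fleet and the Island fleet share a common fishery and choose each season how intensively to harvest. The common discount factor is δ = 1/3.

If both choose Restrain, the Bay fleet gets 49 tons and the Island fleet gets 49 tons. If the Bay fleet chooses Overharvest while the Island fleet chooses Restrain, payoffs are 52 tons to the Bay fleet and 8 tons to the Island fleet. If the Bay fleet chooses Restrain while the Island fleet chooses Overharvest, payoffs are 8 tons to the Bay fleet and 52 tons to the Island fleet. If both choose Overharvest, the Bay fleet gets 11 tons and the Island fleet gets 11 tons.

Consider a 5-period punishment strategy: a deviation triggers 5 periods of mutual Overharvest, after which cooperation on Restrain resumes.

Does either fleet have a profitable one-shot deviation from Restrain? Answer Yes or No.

A one-shot deviation gives 52 now, then 11 for 5 periods, then back to 49.
Gain from deviating: (52−49) today; loss: (49−11) in each of the next 5 periods.
No-deviation condition: (49−11)(δ+…+δ^5) ≥ 52−49, i.e. δ+…+δ^5 ≥ 3/38.
At δ = 1/3: δ+…+δ^5 = 0.4979 ≥ 0.0789.
So cooperation is sustainable.

No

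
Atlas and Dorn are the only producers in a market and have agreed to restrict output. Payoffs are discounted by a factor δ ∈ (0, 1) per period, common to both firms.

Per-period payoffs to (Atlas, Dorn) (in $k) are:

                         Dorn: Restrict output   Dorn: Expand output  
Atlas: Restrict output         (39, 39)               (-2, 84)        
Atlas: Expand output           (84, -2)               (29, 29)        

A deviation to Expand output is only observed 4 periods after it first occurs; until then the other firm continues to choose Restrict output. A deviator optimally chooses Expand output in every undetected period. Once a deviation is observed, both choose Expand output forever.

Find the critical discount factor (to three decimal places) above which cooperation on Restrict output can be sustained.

0.951

The best deviation is to choose Expand output for all 4 undetected periods, earning 84 each, then 29 forever once detected.
Deviation value: 84(1−δ^4)/(1−δ) + 29δ^4/(1−δ); cooperation value: 39/(1−δ).
IC: 39 ≥ 84(1−δ^4) + 29δ^4 = 84 − 55δ^4.
So δ^4 ≥ 45/55 = 9/11, giving δ ≥ (9/11)^(1/4) ≈ 0.951.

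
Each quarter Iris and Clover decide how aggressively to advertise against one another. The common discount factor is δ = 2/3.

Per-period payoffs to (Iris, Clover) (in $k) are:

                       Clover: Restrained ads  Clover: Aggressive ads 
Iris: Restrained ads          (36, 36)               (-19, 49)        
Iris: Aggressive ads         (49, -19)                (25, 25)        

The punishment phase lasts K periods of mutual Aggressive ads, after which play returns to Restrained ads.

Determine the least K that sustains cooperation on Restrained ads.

IC: δ(1−δ^K)/(1−δ) ≥ (49−36)/(36−25) = 13/11.
With δ = 2/3: need 1 − δ^K ≥ 13/11·(1−2/3)/(2/3), i.e. δ^K ≤ 0.4091.
Since (2/3)^2 = 0.4444 and (2/3)^3 = 0.2963, the smallest such K is 3.

3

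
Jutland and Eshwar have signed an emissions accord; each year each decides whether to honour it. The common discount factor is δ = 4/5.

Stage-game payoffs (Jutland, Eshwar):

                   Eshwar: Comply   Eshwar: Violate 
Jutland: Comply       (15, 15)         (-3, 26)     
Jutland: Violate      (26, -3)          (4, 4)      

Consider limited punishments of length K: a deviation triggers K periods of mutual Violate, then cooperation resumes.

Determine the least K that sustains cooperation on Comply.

IC: δ(1−δ^K)/(1−δ) ≥ (26−15)/(15−4) = 1.
With δ = 4/5: need 1 − δ^K ≥ 1·(1−4/5)/(4/5), i.e. δ^K ≤ 0.7500.
Since (4/5)^1 = 0.8000 and (4/5)^2 = 0.6400, the smallest such K is 2.

2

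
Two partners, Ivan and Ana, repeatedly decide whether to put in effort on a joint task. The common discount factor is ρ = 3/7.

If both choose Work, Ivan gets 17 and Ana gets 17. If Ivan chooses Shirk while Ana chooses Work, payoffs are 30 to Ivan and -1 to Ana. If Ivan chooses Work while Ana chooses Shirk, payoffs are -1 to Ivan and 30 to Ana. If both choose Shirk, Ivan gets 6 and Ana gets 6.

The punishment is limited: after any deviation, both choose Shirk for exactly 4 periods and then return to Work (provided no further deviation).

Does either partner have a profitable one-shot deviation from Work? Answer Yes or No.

Yes

A one-shot deviation gives 30 now, then 6 for 4 periods, then back to 17.
Gain from deviating: (30−17) today; loss: (17−6) in each of the next 4 periods.
No-deviation condition: (17−6)(ρ+…+ρ^4) ≥ 30−17, i.e. ρ+…+ρ^4 ≥ 13/11.
At ρ = 3/7: ρ+…+ρ^4 = 0.7247 < 1.1818.
So cooperation is not sustainable.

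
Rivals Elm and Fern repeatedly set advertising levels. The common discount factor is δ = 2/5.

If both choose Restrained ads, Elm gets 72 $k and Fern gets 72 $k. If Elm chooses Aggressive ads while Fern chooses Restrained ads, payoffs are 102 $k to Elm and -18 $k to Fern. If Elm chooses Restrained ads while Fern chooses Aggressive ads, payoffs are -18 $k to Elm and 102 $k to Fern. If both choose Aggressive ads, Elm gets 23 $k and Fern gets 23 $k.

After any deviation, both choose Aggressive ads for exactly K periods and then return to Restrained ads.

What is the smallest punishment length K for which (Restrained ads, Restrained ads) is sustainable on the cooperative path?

No profitable deviation requires (72−23)(δ+…+δ^K) ≥ 102−72, i.e. δ+…+δ^K ≥ 30/49 ≈ 0.6122.
With δ = 2/5, the partial sums are K=1: 0.4000, K=2: 0.5600, K=3: 0.6240.
K = 3 is the first length at which the sum reaches 0.6122.

3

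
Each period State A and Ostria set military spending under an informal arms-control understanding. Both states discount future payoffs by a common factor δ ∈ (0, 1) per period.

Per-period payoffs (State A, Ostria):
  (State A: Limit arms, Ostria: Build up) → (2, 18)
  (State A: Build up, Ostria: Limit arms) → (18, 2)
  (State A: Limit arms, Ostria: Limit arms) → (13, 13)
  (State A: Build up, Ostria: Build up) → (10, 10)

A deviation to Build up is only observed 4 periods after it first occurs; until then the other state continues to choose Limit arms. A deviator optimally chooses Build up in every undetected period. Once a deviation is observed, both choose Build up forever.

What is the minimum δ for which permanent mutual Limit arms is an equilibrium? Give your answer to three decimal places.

The best deviation is to choose Build up for all 4 undetected periods, earning 18 each, then 10 forever once detected.
Deviation value: 18(1−δ^4)/(1−δ) + 10δ^4/(1−δ); cooperation value: 13/(1−δ).
IC: 13 ≥ 18(1−δ^4) + 10δ^4 = 18 − 8δ^4.
So δ^4 ≥ 5/8, giving δ ≥ (5/8)^(1/4) ≈ 0.889.

0.889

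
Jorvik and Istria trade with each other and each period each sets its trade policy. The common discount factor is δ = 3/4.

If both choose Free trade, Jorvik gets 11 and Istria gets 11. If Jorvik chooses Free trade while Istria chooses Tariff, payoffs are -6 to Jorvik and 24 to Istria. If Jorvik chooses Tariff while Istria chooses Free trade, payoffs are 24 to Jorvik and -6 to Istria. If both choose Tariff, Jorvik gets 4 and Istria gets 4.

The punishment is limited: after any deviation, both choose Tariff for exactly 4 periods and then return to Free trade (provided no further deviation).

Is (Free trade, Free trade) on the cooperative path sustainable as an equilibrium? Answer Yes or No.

Yes

Comparing payoff streams over the 5 periods until play realigns: cooperate → 11(1+δ+…+δ^4); deviate → 24 + 4(δ+…+δ^4).
Cooperation is sustained iff (11−4)(δ+…+δ^4) ≥ 24−11.
δ+…+δ^4 = 3/4·(1−(3/4)^4)/(1−3/4) = 2.0508, and (24−11)/(11−4) = 1.8571.
2.0508 ≥ 1.8571, so cooperation is sustainable.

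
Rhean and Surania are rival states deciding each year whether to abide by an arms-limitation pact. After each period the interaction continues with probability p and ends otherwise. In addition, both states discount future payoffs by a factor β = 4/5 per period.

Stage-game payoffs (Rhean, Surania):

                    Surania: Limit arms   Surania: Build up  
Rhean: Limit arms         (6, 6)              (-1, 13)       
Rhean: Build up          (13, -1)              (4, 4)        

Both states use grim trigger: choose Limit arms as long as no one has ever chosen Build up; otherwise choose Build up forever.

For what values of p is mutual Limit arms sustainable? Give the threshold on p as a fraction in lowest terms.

35/36

Expected continuation weight on next period's payoff is β·p = 4/5·p, which plays the role of the discount factor.
Cooperation requires 4/5·p ≥ (13−6)/(13−4) = 7/9, hence p ≥ 35/36.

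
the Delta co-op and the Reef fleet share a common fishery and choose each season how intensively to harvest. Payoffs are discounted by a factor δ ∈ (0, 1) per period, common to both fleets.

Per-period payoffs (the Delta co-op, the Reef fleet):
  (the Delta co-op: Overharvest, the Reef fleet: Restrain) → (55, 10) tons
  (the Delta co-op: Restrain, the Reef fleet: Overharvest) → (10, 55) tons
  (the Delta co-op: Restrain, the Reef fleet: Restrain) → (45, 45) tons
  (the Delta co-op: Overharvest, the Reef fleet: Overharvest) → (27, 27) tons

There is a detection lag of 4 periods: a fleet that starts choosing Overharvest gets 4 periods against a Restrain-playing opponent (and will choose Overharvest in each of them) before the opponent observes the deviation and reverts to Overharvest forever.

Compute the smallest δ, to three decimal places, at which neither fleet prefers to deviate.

The best deviation is to choose Overharvest for all 4 undetected periods, earning 55 each, then 27 forever once detected.
Deviation value: 55(1−δ^4)/(1−δ) + 27δ^4/(1−δ); cooperation value: 45/(1−δ).
IC: 45 ≥ 55(1−δ^4) + 27δ^4 = 55 − 28δ^4.
So δ^4 ≥ 10/28 = 5/14, giving δ ≥ (5/14)^(1/4) ≈ 0.773.

0.773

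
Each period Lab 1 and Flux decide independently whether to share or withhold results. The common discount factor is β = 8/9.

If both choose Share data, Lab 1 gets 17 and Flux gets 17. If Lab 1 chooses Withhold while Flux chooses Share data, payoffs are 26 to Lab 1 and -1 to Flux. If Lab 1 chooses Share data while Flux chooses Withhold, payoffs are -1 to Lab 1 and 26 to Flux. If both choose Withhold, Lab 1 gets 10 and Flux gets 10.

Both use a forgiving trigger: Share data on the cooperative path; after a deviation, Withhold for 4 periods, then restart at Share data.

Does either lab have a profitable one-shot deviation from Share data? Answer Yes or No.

A one-shot deviation gives 26 now, then 10 for 4 periods, then back to 17.
Gain from deviating: (26−17) today; loss: (17−10) in each of the next 4 periods.
No-deviation condition: (17−10)(β+…+β^4) ≥ 26−17, i.e. β+…+β^4 ≥ 9/7.
At β = 8/9: β+…+β^4 = 3.0056 ≥ 1.2857.
So cooperation is sustainable.

No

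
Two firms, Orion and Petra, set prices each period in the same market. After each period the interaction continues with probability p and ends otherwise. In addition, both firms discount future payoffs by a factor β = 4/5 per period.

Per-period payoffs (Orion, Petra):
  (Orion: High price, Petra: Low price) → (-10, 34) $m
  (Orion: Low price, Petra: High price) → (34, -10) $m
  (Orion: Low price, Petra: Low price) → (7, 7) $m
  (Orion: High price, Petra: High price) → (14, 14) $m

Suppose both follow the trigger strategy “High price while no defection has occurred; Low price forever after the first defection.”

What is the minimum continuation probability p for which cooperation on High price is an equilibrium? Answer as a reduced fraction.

25/27

Expected continuation weight on next period's payoff is β·p = 4/5·p, which plays the role of the discount factor.
Cooperation requires 4/5·p ≥ (34−14)/(34−7) = 20/27, hence p ≥ 25/27.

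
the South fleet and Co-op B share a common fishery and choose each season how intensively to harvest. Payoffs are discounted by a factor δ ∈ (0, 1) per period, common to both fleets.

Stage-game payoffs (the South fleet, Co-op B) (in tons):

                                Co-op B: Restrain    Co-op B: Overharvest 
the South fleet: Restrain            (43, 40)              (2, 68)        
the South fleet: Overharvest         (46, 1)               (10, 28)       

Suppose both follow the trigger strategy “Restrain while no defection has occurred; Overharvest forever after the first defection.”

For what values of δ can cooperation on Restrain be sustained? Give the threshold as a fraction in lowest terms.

7/10

For the South fleet: deviation gain 46−43 = 3, per-period punishment loss 43−10 = 33. IC gives δ ≥ 3/36 = 1/12.
For Co-op B: gain 28, loss 12 per period, so δ ≥ 28/40 = 7/10.
The tighter constraint is Co-op B's, so cooperation needs δ ≥ 7/10.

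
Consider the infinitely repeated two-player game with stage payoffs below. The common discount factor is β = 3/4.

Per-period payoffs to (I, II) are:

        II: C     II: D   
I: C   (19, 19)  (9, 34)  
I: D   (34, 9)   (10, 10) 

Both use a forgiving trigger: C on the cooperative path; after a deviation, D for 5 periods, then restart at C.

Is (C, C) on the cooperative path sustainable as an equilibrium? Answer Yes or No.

Yes

A one-shot deviation gives 34 now, then 10 for 5 periods, then back to 19.
Gain from deviating: (34−19) today; loss: (19−10) in each of the next 5 periods.
No-deviation condition: (19−10)(β+…+β^5) ≥ 34−19, i.e. β+…+β^5 ≥ 5/3.
At β = 3/4: β+…+β^5 = 2.2881 ≥ 1.6667.
So cooperation is sustainable.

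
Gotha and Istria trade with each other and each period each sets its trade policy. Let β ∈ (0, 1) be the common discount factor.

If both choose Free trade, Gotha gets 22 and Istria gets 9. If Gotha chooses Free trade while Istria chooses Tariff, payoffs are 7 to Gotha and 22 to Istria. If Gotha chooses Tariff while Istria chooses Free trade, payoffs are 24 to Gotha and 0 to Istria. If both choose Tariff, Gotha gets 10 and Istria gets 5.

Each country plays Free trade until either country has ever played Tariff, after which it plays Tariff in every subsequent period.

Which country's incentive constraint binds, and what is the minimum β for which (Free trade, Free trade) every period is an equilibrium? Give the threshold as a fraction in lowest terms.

Gotha: cooperation gives 22 each period; deviation gives 24 once then 10 forever.
  22/(1−β) ≥ 24 + 10β/(1−β) ⇒ β ≥ 2/14 = 1/7.
Istria: cooperation gives 9 each period; deviation gives 22 once then 5 forever.
  β ≥ 13/17.
Both must hold, so the binding constraint is Istria's: β ≥ 13/17.

Istria; β ≥ 13/17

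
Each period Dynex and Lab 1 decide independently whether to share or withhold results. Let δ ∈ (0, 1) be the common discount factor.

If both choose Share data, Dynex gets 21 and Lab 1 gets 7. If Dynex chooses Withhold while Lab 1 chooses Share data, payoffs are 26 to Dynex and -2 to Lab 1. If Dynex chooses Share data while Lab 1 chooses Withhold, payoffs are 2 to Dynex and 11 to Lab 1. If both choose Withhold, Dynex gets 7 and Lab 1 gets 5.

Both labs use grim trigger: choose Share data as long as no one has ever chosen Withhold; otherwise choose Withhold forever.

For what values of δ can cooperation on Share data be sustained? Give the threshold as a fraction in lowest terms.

Dynex's threshold: (26−21)/(26−7) = 5/19.
Lab 1's threshold: (11−7)/(11−5) = 2/3.
5/19 < 2/3, so Lab 1 binds and δ* = 2/3.

2/3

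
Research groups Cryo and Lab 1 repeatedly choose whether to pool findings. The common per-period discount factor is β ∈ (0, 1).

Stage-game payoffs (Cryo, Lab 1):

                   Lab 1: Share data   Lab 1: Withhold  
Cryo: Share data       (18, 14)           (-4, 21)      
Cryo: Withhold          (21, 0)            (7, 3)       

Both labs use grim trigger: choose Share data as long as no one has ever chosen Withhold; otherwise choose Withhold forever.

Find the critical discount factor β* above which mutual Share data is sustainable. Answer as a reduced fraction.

7/18

Cryo: cooperation gives 18 each period; deviation gives 21 once then 7 forever.
  18/(1−β) ≥ 21 + 7β/(1−β) ⇒ β ≥ 3/14.
Lab 1: cooperation gives 14 each period; deviation gives 21 once then 3 forever.
  β ≥ 7/18.
Both must hold, so the binding constraint is Lab 1's: β ≥ 7/18.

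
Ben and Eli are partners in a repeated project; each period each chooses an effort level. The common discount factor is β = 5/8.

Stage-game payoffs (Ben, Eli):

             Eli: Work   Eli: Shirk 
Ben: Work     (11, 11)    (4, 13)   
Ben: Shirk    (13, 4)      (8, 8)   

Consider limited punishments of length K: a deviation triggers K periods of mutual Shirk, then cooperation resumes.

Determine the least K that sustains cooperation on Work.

No profitable deviation requires (11−8)(β+…+β^K) ≥ 13−11, i.e. β+…+β^K ≥ 2/3 ≈ 0.6667.
With β = 5/8, the partial sums are K=1: 0.6250, K=2: 1.0156.
K = 2 is the first length at which the sum reaches 0.6667.

2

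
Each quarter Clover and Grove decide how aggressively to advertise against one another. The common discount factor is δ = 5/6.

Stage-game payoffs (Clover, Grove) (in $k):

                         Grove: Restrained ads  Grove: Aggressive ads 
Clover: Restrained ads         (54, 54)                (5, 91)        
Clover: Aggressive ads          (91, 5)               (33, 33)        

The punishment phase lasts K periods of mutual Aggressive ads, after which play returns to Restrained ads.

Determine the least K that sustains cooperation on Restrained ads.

No profitable deviation requires (54−33)(δ+…+δ^K) ≥ 91−54, i.e. δ+…+δ^K ≥ 37/21 ≈ 1.7619.
With δ = 5/6, the partial sums are K=1: 0.8333, K=2: 1.5278, K=3: 2.1065.
K = 3 is the first length at which the sum reaches 1.7619.

3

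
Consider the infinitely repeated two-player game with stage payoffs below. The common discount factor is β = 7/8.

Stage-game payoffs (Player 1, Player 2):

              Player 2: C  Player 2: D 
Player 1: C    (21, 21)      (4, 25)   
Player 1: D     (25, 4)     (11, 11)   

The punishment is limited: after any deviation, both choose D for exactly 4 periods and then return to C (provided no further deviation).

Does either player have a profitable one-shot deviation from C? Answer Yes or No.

Comparing payoff streams over the 5 periods until play realigns: cooperate → 21(1+β+…+β^4); deviate → 25 + 11(β+…+β^4).
Cooperation is sustained iff (21−11)(β+…+β^4) ≥ 25−21.
β+…+β^4 = 7/8·(1−(7/8)^4)/(1−7/8) = 2.8967, and (25−21)/(21−11) = 0.4000.
2.8967 ≥ 0.4000, so cooperation is sustainable.

No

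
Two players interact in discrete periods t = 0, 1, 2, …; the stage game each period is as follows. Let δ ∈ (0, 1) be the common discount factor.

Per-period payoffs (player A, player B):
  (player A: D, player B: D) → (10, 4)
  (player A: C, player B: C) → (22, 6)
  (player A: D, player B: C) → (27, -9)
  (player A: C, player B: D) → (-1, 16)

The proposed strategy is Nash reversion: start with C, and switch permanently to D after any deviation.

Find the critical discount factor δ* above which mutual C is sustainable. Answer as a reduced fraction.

player A's threshold: (27−22)/(27−10) = 5/17.
player B's threshold: (16−6)/(16−4) = 5/6.
5/17 < 5/6, so player B binds and δ* = 5/6.

5/6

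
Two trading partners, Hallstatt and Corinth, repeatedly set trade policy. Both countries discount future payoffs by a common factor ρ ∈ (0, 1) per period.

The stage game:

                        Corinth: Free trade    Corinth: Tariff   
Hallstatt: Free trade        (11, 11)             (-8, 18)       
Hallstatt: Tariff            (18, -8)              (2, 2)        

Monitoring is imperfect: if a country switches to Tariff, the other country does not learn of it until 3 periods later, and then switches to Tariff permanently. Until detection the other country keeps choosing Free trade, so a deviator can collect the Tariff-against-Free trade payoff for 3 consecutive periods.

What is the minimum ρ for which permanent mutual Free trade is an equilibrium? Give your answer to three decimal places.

0.759

A deviator earns 18 for 3 periods, then 2 forever; cooperating earns 11 forever. Multiplying the IC by (1−ρ):
11 ≥ 18(1−ρ^3) + 2ρ^3, so 16·ρ^3 ≥ 7 and ρ^3 ≥ 7/16.
ρ ≥ (7/16)^(1/3) ≈ 0.759.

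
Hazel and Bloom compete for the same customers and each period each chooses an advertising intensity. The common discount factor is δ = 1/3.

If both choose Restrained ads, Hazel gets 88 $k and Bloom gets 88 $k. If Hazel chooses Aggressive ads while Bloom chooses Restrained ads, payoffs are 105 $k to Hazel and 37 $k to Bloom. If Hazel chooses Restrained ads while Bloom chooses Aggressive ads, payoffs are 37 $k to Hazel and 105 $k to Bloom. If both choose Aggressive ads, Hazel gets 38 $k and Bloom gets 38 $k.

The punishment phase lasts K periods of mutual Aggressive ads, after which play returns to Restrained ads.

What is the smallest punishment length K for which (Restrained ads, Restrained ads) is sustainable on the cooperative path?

IC: δ(1−δ^K)/(1−δ) ≥ (105−88)/(88−38) = 17/50.
With δ = 1/3: need 1 − δ^K ≥ 17/50·(1−1/3)/(1/3), i.e. δ^K ≤ 0.3200.
Since (1/3)^1 = 0.3333 and (1/3)^2 = 0.1111, the smallest such K is 2.

2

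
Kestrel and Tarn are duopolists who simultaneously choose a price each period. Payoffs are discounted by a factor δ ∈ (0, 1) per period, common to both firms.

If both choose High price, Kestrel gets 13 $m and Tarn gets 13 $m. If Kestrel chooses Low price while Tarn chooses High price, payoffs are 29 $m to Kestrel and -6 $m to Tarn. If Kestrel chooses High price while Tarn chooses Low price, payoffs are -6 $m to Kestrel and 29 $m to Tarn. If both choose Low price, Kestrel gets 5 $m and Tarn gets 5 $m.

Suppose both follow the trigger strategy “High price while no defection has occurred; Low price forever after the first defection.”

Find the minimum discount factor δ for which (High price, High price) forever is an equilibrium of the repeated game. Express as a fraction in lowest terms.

Cooperation forever yields 13 each period: 13/(1−δ).
Deviating yields 29 once, then 5 forever: 29 + 5δ/(1−δ).
No profitable deviation requires 13/(1−δ) ≥ 29 + 5δ/(1−δ).
Multiplying by (1−δ): 13 ≥ 29(1−δ) + 5δ = 29 − 24δ.
So 24δ ≥ 16, i.e. δ ≥ 16/24 = 2/3.

2/3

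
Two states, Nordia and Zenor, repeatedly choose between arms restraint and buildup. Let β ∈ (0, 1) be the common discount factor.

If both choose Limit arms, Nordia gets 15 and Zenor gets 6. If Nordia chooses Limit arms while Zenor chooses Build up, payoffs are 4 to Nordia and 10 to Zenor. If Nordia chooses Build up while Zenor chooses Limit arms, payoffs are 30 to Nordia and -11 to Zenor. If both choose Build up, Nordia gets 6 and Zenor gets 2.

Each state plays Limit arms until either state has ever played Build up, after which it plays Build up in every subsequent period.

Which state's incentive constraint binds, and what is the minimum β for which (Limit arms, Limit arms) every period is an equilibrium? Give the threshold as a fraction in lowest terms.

Nordia; β ≥ 5/8

Nordia: cooperation gives 15 each period; deviation gives 30 once then 6 forever.
  15/(1−β) ≥ 30 + 6β/(1−β) ⇒ β ≥ 15/24 = 5/8.
Zenor: cooperation gives 6 each period; deviation gives 10 once then 2 forever.
  β ≥ 4/8 = 1/2.
Both must hold, so the binding constraint is Nordia's: β ≥ 5/8.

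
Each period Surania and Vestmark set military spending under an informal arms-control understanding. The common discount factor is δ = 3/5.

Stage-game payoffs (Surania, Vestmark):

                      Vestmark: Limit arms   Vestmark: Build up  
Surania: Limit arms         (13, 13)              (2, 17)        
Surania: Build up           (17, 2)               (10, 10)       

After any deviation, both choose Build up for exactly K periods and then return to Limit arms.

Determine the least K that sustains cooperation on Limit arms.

IC: δ(1−δ^K)/(1−δ) ≥ (17−13)/(13−10) = 4/3.
With δ = 3/5: need 1 − δ^K ≥ 4/3·(1−3/5)/(3/5), i.e. δ^K ≤ 0.1111.
Since (3/5)^4 = 0.1296 and (3/5)^5 = 0.0778, the smallest such K is 5.

5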